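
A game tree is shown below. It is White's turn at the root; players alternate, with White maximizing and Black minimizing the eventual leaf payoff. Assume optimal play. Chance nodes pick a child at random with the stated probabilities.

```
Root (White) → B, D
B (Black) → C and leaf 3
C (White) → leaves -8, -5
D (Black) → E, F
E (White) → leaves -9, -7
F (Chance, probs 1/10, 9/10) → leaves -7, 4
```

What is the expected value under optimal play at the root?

-5

C (White): max(-8, -5) = -5
B (Black): min(-5, 3) = -5
E (White): max(-9, -7) = -7
F (Chance): 1/10·-7 + 9/10·4 = 2.9
D (Black): min(-7, 2.9) = -7
Root (White): max(-5, -7) = -5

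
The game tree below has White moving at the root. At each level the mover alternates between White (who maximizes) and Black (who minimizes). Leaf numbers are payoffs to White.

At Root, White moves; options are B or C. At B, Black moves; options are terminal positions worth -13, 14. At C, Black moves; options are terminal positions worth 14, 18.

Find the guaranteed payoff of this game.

14

B (Black): min(-13, 14) = -13
C (Black): min(14, 18) = 14
Root (White): max(-13, 14) = 14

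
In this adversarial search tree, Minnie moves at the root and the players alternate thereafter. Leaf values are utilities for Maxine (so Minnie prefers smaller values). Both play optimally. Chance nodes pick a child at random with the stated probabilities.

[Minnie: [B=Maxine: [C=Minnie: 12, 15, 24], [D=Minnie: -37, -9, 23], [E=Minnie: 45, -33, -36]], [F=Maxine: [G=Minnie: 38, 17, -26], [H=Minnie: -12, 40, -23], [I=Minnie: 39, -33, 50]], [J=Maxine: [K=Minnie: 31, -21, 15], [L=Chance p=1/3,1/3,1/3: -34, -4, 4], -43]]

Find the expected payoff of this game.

-23

C (Minnie): min(12, 15, 24) = 12
D (Minnie): min(-37, -9, 23) = -37
E (Minnie): min(45, -33, -36) = -36
B (Maxine): max(12, -37, -36) = 12
G (Minnie): min(38, 17, -26) = -26
H (Minnie): min(-12, 40, -23) = -23
I (Minnie): min(39, -33, 50) = -33
F (Maxine): max(-26, -23, -33) = -23
K (Minnie): min(31, -21, 15) = -21
L (Chance): 1/3·-34 + 1/3·-4 + 1/3·4 = -11.33
J (Maxine): max(-21, -11.33, -43) = -11.33
Root (Minnie): min(12, -23, -11.33) = -23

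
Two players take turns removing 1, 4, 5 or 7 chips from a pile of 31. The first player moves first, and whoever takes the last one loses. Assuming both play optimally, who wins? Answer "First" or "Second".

Positions where the player to move wins (W) vs loses (L):
i:   0  1  2  3  4  5  6  7  8  9 10 11 12 13 14 15 16 17 18 19 20 21 22 23 24 25 26 27 28 29 30 31
     W  L  W  L  W  W  W  W  W  L  W  L  W  W  W  W  W  L  W  L  W  W  W  W  W  L  W  L  W  W  W  W
Position 31 is W, so the first player wins.

First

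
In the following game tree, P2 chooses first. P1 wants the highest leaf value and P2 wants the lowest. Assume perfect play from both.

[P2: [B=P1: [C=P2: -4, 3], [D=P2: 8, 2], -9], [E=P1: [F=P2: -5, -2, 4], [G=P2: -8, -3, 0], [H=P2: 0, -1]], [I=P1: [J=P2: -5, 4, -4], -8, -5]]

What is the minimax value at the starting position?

-5

C (P2): min(-4, 3) = -4
D (P2): min(8, 2) = 2
B (P1): max(-4, 2, -9) = 2
F (P2): min(-5, -2, 4) = -5
G (P2): min(-8, -3, 0) = -8
H (P2): min(0, -1) = -1
E (P1): max(-5, -8, -1) = -1
J (P2): min(-5, 4, -4) = -5
I (P1): max(-5, -8, -5) = -5
Root (P2): min(2, -1, -5) = -5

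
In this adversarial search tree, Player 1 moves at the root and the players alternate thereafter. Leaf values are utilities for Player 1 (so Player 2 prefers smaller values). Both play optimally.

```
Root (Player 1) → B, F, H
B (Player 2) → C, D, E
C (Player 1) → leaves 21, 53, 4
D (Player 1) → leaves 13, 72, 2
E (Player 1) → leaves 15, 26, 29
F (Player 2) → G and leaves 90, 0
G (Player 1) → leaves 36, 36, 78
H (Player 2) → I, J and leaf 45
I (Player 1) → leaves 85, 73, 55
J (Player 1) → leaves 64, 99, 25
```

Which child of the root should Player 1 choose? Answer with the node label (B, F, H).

C (Player 1): max(21, 53, 4) = 53
D (Player 1): max(13, 72, 2) = 72
E (Player 1): max(15, 26, 29) = 29
B (Player 2): min(53, 72, 29) = 29
G (Player 1): max(36, 36, 78) = 78
F (Player 2): min(78, 90, 0) = 0
I (Player 1): max(85, 73, 55) = 85
J (Player 1): max(64, 99, 25) = 99
H (Player 2): min(85, 99, 45) = 45
Root (Player 1): max(29, 0, 45) = 45
Player 1 picks the child with the highest value: H (value 45).

H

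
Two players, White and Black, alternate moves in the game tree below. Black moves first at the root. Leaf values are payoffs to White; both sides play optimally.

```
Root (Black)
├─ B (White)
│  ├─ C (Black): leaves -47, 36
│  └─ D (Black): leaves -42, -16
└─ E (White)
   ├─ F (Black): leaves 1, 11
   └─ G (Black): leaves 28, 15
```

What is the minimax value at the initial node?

C (Black): min(-47, 36) = -47
D (Black): min(-42, -16) = -42
B (White): max(-47, -42) = -42
F (Black): min(1, 11) = 1
G (Black): min(28, 15) = 15
E (White): max(1, 15) = 15
Root (Black): min(-42, 15) = -42

-42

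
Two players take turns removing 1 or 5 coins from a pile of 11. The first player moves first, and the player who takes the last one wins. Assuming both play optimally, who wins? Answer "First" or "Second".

First

i:   0  1  2  3  4  5  6  7  8  9 10 11
     L  W  L  W  L  W  L  W  L  W  L  W
Position 11 is W, so the first player wins.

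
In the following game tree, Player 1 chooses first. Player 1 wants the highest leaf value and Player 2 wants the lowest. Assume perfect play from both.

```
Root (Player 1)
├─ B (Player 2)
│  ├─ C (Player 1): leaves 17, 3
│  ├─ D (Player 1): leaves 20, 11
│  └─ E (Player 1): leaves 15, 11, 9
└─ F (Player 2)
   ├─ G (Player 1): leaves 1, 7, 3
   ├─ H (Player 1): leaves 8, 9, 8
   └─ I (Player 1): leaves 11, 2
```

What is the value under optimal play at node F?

7

G: max(1, 7, 3) = 7
H: max(8, 9, 8) = 9
I: max(11, 2) = 11
F: min(7, 9, 11) = 7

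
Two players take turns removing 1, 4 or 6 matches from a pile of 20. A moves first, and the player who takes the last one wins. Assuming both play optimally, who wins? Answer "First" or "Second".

Second

Mark each pile size as W (mover wins) or L (mover loses):
i:   0  1  2  3  4  5  6  7  8  9 10 11 12 13 14 15 16 17 18 19 20
     L  W  L  W  W  L  W  L  W  W  L  W  L  W  W  L  W  L  W  W  L
Position 20 is L, so the second player wins.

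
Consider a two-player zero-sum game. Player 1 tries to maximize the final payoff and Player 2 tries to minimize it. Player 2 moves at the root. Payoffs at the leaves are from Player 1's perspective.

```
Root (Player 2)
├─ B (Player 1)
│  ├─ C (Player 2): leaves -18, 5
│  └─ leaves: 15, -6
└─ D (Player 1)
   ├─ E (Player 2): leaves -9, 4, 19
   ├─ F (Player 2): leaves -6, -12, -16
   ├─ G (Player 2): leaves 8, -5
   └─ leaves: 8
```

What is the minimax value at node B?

C: min(-18, 5) = -18
B: max(-18, 15, -6) = 15

15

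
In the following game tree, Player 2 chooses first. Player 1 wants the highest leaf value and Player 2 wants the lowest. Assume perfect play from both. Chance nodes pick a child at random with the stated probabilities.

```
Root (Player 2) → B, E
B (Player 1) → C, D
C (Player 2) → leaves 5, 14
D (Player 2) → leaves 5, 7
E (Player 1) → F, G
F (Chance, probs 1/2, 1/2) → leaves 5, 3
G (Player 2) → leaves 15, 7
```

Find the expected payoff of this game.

5

C (Player 2): min(5, 14) = 5
D (Player 2): min(5, 7) = 5
B (Player 1): max(5, 5) = 5
F (Chance): 1/2·5 + 1/2·3 = 4
G (Player 2): min(15, 7) = 7
E (Player 1): max(4, 7) = 7
Root (Player 2): min(5, 7) = 5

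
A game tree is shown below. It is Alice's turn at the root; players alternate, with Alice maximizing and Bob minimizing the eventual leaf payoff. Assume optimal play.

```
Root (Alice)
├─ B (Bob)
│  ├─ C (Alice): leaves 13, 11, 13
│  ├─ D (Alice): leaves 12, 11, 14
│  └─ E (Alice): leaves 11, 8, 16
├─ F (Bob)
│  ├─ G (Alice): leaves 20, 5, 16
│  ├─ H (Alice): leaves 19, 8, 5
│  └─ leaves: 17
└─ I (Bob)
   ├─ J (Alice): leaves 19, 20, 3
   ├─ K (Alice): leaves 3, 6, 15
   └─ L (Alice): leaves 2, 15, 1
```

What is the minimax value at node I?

15

J: max(19, 20, 3) = 20
K: max(3, 6, 15) = 15
L: max(2, 15, 1) = 15
I: min(20, 15, 15) = 15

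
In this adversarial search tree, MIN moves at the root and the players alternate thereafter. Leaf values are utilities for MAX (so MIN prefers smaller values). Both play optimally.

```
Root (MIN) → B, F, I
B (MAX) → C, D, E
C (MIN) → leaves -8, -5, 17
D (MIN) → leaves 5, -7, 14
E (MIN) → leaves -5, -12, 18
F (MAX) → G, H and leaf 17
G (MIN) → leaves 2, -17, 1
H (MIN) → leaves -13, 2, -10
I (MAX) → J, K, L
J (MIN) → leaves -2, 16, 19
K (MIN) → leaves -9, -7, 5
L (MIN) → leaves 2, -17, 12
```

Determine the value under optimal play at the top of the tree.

C (MIN): min(-8, -5, 17) = -8
D (MIN): min(5, -7, 14) = -7
E (MIN): min(-5, -12, 18) = -12
B (MAX): max(-8, -7, -12) = -7
G (MIN): min(2, -17, 1) = -17
H (MIN): min(-13, 2, -10) = -13
F (MAX): max(-17, -13, 17) = 17
J (MIN): min(-2, 16, 19) = -2
K (MIN): min(-9, -7, 5) = -9
L (MIN): min(2, -17, 12) = -17
I (MAX): max(-2, -9, -17) = -2
Root (MIN): min(-7, 17, -2) = -7

-7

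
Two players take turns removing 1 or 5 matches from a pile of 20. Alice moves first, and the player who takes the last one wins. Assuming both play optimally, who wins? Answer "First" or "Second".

Second

Mark each pile size as W (mover wins) or L (mover loses):
i:   0  1  2  3  4  5  6  7  8  9 10 11 12 13 14 15 16 17 18 19 20
     L  W  L  W  L  W  L  W  L  W  L  W  L  W  L  W  L  W  L  W  L
Position 20 is L, so the second player wins.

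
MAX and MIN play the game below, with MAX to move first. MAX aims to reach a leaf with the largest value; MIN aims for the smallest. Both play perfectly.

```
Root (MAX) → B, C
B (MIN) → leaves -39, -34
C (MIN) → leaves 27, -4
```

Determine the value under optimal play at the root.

B (MIN): min(-39, -34) = -39
C (MIN): min(27, -4) = -4
Root (MAX): max(-39, -4) = -4

-4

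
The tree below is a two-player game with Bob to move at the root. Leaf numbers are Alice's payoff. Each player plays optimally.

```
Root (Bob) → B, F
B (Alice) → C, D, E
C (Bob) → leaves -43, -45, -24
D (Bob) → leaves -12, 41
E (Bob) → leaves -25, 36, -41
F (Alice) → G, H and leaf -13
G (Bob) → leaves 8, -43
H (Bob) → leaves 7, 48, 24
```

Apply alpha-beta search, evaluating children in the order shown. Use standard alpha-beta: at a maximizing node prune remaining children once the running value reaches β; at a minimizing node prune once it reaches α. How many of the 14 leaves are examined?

11

C [α=-∞,β=+∞]: v=-45
D [α=-45,β=+∞]: v=-12
E [α=-12,β=+∞]: v=-25 after child 1 ≤ α → α-cutoff, skip 2
B [α=-∞,β=+∞]: v=-12
G [α=-∞,β=-12]: v=-43
H [α=-43,β=-12]: v=7
F [α=-∞,β=-12]: v=7 after child 2 ≥ β → β-cutoff, skip 1
Root [α=-∞,β=+∞]: v=-12
Leaves evaluated: 11 of 14.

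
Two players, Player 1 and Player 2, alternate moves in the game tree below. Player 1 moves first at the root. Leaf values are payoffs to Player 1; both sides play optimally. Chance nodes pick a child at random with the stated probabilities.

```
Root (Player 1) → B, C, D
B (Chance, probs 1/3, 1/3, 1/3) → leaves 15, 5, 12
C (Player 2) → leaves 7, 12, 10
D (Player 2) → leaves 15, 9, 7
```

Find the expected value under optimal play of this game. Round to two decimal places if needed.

B (Chance): 1/3·15 + 1/3·5 + 1/3·12 = 10.67
C (Player 2): min(7, 12, 10) = 7
D (Player 2): min(15, 9, 7) = 7
Root (Player 1): max(10.67, 7, 7) = 10.67

10.67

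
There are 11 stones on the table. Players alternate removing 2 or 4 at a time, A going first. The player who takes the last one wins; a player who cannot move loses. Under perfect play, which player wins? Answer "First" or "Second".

First

Compute winning (W) and losing (L) positions by backward induction:
i:   0  1  2  3  4  5  6  7  8  9 10 11
     L  L  W  W  W  W  L  L  W  W  W  W
Position 11 is W, so the first player wins.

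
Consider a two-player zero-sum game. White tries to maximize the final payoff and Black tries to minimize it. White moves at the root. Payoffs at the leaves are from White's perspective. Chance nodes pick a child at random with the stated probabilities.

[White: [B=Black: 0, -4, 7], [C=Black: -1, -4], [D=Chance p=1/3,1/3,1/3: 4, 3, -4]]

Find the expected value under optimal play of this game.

B (Black): min(0, -4, 7) = -4
C (Black): min(-1, -4) = -4
D (Chance): 1/3·4 + 1/3·3 + 1/3·-4 = 1
Root (White): max(-4, -4, 1) = 1

1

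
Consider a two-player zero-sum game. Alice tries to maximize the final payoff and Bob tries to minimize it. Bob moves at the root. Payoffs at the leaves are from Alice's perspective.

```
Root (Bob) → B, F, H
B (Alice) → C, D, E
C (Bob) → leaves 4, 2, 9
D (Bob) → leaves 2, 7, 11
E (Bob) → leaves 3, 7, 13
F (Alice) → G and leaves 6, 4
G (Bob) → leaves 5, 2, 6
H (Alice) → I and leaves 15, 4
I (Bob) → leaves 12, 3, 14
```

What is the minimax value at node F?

6

G: min(5, 2, 6) = 2
F: max(2, 6, 4) = 6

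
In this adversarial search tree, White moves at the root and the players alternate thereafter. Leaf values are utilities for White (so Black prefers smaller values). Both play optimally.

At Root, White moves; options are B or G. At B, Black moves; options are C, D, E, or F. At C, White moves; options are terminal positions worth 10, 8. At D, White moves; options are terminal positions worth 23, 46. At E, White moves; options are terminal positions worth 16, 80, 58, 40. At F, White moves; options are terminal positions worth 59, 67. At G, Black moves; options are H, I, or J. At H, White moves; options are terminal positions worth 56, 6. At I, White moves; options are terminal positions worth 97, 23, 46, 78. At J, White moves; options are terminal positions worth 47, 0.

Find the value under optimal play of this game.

47

C (White): max(10, 8) = 10
D (White): max(23, 46) = 46
E (White): max(16, 80, 58, 40) = 80
F (White): max(59, 67) = 67
B (Black): min(10, 46, 80, 67) = 10
H (White): max(56, 6) = 56
I (White): max(97, 23, 46, 78) = 97
J (White): max(47, 0) = 47
G (Black): min(56, 97, 47) = 47
Root (White): max(10, 47) = 47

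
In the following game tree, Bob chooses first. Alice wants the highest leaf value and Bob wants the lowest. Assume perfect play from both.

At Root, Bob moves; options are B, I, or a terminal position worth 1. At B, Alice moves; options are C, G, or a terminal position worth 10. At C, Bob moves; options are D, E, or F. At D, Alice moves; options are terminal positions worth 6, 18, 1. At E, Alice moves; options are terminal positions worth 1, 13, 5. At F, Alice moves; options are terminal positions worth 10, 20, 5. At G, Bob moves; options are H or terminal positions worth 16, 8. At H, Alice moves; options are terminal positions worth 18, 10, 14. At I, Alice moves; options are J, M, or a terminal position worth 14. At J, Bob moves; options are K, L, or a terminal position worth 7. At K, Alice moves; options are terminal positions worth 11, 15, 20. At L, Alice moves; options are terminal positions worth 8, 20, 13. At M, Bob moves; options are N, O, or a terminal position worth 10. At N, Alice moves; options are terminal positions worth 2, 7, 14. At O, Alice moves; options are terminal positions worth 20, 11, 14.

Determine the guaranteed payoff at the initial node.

D (Alice): max(6, 18, 1) = 18
E (Alice): max(1, 13, 5) = 13
F (Alice): max(10, 20, 5) = 20
C (Bob): min(18, 13, 20) = 13
H (Alice): max(18, 10, 14) = 18
G (Bob): min(18, 16, 8) = 8
B (Alice): max(13, 8, 10) = 13
K (Alice): max(11, 15, 20) = 20
L (Alice): max(8, 20, 13) = 20
J (Bob): min(20, 20, 7) = 7
N (Alice): max(2, 7, 14) = 14
O (Alice): max(20, 11, 14) = 20
M (Bob): min(14, 20, 10) = 10
I (Alice): max(7, 10, 14) = 14
Root (Bob): min(13, 14, 1) = 1

1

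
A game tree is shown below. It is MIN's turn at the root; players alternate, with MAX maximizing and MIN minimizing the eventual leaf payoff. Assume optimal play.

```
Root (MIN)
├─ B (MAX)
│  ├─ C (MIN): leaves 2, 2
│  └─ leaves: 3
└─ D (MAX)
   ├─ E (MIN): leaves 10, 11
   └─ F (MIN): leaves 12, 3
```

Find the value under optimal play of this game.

3

C (MIN): min(2, 2) = 2
B (MAX): max(2, 3) = 3
E (MIN): min(10, 11) = 10
F (MIN): min(12, 3) = 3
D (MAX): max(10, 3) = 10
Root (MIN): min(3, 10) = 3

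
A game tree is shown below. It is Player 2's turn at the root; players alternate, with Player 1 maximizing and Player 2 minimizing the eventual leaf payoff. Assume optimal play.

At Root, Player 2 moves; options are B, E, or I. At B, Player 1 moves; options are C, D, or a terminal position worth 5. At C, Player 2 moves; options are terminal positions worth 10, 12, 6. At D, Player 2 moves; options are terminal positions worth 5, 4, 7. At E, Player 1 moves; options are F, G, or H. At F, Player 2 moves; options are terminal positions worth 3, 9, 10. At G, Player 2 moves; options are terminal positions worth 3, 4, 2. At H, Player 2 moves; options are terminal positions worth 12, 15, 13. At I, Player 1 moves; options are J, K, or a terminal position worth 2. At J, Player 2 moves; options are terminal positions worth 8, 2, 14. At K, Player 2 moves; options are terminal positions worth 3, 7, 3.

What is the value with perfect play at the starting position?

C (Player 2): min(10, 12, 6) = 6
D (Player 2): min(5, 4, 7) = 4
B (Player 1): max(6, 4, 5) = 6
F (Player 2): min(3, 9, 10) = 3
G (Player 2): min(3, 4, 2) = 2
H (Player 2): min(12, 15, 13) = 12
E (Player 1): max(3, 2, 12) = 12
J (Player 2): min(8, 2, 14) = 2
K (Player 2): min(3, 7, 3) = 3
I (Player 1): max(2, 3, 2) = 3
Root (Player 2): min(6, 12, 3) = 3

3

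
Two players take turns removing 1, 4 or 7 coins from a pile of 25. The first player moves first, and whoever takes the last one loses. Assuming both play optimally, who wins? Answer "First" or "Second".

Second

Compute winning (W) and losing (L) positions by backward induction:
i:   0  1  2  3  4  5  6  7  8  9 10 11 12 13 14 15 16 17 18 19 20 21 22 23 24 25
     W  L  W  L  W  W  L  W  W  L  W  L  W  W  L  W  W  L  W  L  W  W  L  W  W  L
Position 25 is L, so the second player wins.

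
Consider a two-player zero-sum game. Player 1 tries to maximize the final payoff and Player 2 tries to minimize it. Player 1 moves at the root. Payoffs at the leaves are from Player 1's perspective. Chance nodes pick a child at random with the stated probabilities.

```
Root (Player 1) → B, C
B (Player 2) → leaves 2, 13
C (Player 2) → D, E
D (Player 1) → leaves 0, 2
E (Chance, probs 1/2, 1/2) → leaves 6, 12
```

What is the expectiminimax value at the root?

B (Player 2): min(2, 13) = 2
D (Player 1): max(0, 2) = 2
E (Chance): 1/2·6 + 1/2·12 = 9
C (Player 2): min(2, 9) = 2
Root (Player 1): max(2, 2) = 2

2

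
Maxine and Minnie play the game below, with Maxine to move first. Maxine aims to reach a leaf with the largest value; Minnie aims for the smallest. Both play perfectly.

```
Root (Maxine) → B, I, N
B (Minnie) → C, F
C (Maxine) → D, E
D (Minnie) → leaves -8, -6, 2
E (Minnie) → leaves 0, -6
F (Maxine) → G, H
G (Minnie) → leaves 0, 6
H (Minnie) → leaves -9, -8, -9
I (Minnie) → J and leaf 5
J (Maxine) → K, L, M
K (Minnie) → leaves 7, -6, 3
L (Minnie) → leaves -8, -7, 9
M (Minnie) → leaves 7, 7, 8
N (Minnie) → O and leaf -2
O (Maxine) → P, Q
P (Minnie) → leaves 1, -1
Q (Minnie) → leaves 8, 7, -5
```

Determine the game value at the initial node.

D (Minnie): min(-8, -6, 2) = -8
E (Minnie): min(0, -6) = -6
C (Maxine): max(-8, -6) = -6
G (Minnie): min(0, 6) = 0
H (Minnie): min(-9, -8, -9) = -9
F (Maxine): max(0, -9) = 0
B (Minnie): min(-6, 0) = -6
K (Minnie): min(7, -6, 3) = -6
L (Minnie): min(-8, -7, 9) = -8
M (Minnie): min(7, 7, 8) = 7
J (Maxine): max(-6, -8, 7) = 7
I (Minnie): min(7, 5) = 5
P (Minnie): min(1, -1) = -1
Q (Minnie): min(8, 7, -5) = -5
O (Maxine): max(-1, -5) = -1
N (Minnie): min(-1, -2) = -2
Root (Maxine): max(-6, 5, -2) = 5

5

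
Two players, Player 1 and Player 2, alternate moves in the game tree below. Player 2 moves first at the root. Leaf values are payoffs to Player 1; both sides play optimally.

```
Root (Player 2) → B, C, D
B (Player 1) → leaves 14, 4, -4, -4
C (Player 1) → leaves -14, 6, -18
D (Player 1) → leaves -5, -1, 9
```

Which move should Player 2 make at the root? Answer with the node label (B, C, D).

C

B (Player 1): max(14, 4, -4, -4) = 14
C (Player 1): max(-14, 6, -18) = 6
D (Player 1): max(-5, -1, 9) = 9
Root (Player 2): min(14, 6, 9) = 6
Player 2 picks the child with the lowest value: C (value 6).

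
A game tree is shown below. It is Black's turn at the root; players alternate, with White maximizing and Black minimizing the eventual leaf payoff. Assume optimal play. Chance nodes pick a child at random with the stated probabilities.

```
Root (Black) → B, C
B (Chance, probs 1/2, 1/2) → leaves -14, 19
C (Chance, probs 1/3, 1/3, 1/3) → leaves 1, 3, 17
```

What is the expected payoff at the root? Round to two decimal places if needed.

B (Chance): 1/2·-14 + 1/2·19 = 2.5
C (Chance): 1/3·1 + 1/3·3 + 1/3·17 = 7
Root (Black): min(2.5, 7) = 2.5

2.5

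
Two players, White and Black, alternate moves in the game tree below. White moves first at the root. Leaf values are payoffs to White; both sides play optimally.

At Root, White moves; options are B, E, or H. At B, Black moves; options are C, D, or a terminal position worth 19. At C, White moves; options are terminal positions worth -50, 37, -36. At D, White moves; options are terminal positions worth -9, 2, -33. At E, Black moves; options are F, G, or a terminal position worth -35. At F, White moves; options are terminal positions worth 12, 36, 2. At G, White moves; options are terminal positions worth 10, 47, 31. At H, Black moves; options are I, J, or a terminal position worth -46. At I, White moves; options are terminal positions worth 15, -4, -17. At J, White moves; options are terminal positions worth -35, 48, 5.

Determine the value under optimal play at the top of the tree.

2

C (White): max(-50, 37, -36) = 37
D (White): max(-9, 2, -33) = 2
B (Black): min(37, 2, 19) = 2
F (White): max(12, 36, 2) = 36
G (White): max(10, 47, 31) = 47
E (Black): min(36, 47, -35) = -35
I (White): max(15, -4, -17) = 15
J (White): max(-35, 48, 5) = 48
H (Black): min(15, 48, -46) = -46
Root (White): max(2, -35, -46) = 2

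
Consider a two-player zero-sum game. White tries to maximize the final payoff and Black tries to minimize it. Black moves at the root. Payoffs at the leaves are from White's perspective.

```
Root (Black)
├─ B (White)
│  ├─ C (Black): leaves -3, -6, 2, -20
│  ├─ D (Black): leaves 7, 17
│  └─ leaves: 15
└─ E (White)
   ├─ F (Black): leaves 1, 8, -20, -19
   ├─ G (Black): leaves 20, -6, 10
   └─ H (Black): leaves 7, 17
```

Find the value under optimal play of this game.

7

C (Black): min(-3, -6, 2, -20) = -20
D (Black): min(7, 17) = 7
B (White): max(-20, 7, 15) = 15
F (Black): min(1, 8, -20, -19) = -20
G (Black): min(20, -6, 10) = -6
H (Black): min(7, 17) = 7
E (White): max(-20, -6, 7) = 7
Root (Black): min(15, 7) = 7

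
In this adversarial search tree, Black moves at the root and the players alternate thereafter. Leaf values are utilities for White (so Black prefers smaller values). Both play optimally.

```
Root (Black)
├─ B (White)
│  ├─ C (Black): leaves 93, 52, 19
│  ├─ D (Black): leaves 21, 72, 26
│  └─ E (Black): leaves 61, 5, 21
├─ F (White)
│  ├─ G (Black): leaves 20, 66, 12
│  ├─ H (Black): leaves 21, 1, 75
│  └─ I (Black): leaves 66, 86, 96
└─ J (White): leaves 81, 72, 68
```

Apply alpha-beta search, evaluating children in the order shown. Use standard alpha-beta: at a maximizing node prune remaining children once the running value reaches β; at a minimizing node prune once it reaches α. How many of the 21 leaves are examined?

C [α=-∞,β=+∞]: v=19
D [α=19,β=+∞]: v=21
E [α=21,β=+∞]: v=5 after child 2 ≤ α → α-cutoff, skip 1
B [α=-∞,β=+∞]: v=21
G [α=-∞,β=21]: v=12
H [α=12,β=21]: v=1 after child 2 ≤ α → α-cutoff, skip 1
I [α=12,β=21]: v=66
F [α=-∞,β=21]: v=66
J [α=-∞,β=21]: v=81 after child 1 ≥ β → β-cutoff, skip 2
Root [α=-∞,β=+∞]: v=21
Leaves evaluated: 17 of 21.

17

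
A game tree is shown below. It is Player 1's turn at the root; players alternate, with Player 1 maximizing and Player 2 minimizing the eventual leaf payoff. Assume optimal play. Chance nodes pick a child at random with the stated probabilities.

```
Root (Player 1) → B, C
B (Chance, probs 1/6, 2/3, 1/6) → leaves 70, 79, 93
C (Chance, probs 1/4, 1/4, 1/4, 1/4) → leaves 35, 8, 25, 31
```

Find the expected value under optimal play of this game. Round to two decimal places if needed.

79.83

B (Chance): 1/6·70 + 2/3·79 + 1/6·93 = 79.83
C (Chance): 1/4·35 + 1/4·8 + 1/4·25 + 1/4·31 = 24.75
Root (Player 1): max(79.83, 24.75) = 79.83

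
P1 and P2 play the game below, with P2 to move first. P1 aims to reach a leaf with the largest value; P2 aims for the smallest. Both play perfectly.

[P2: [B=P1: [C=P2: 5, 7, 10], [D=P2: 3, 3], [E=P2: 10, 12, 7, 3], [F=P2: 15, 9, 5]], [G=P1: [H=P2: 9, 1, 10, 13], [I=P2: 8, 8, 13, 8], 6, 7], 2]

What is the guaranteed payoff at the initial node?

2

C (P2): min(5, 7, 10) = 5
D (P2): min(3, 3) = 3
E (P2): min(10, 12, 7, 3) = 3
F (P2): min(15, 9, 5) = 5
B (P1): max(5, 3, 3, 5) = 5
H (P2): min(9, 1, 10, 13) = 1
I (P2): min(8, 8, 13, 8) = 8
G (P1): max(1, 8, 6, 7) = 8
Root (P2): min(5, 8, 2) = 2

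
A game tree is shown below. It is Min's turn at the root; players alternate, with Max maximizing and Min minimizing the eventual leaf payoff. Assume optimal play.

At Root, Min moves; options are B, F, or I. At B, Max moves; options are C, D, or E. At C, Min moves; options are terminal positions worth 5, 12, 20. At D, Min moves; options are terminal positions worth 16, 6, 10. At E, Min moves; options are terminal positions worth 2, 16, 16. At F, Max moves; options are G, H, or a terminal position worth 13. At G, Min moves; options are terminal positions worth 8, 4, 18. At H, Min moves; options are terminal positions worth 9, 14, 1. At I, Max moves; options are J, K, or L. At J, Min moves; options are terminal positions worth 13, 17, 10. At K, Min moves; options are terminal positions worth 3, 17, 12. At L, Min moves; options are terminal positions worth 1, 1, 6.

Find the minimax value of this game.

C (Min): min(5, 12, 20) = 5
D (Min): min(16, 6, 10) = 6
E (Min): min(2, 16, 16) = 2
B (Max): max(5, 6, 2) = 6
G (Min): min(8, 4, 18) = 4
H (Min): min(9, 14, 1) = 1
F (Max): max(4, 1, 13) = 13
J (Min): min(13, 17, 10) = 10
K (Min): min(3, 17, 12) = 3
L (Min): min(1, 1, 6) = 1
I (Max): max(10, 3, 1) = 10
Root (Min): min(6, 13, 10) = 6

6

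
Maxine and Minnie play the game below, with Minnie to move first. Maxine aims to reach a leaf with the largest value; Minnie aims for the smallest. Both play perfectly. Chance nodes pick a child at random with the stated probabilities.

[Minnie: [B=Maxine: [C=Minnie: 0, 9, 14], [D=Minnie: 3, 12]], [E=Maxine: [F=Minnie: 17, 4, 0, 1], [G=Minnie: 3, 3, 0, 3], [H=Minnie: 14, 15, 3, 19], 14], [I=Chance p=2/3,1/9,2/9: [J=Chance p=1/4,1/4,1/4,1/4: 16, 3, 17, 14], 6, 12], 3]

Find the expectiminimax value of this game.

3

C (Minnie): min(0, 9, 14) = 0
D (Minnie): min(3, 12) = 3
B (Maxine): max(0, 3) = 3
F (Minnie): min(17, 4, 0, 1) = 0
G (Minnie): min(3, 3, 0, 3) = 0
H (Minnie): min(14, 15, 3, 19) = 3
E (Maxine): max(0, 0, 3, 14) = 14
J (Chance): 1/4·16 + 1/4·3 + 1/4·17 + 1/4·14 = 12.5
I (Chance): 2/3·12.5 + 1/9·6 + 2/9·12 = 11.67
Root (Minnie): min(3, 14, 11.67, 3) = 3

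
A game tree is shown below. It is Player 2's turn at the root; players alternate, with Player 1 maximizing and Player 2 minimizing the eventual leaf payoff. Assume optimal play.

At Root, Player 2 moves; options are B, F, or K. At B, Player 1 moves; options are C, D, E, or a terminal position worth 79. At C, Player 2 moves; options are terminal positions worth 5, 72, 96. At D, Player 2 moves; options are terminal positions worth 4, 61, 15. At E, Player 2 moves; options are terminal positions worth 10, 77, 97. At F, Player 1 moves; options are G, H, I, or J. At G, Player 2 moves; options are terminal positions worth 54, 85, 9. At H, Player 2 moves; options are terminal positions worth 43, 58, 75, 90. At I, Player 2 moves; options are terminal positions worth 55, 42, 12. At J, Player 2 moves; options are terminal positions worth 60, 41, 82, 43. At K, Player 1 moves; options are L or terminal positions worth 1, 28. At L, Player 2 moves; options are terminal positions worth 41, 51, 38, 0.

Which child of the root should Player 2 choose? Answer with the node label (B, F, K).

K

C (Player 2): min(5, 72, 96) = 5
D (Player 2): min(4, 61, 15) = 4
E (Player 2): min(10, 77, 97) = 10
B (Player 1): max(5, 4, 10, 79) = 79
G (Player 2): min(54, 85, 9) = 9
H (Player 2): min(43, 58, 75, 90) = 43
I (Player 2): min(55, 42, 12) = 12
J (Player 2): min(60, 41, 82, 43) = 41
F (Player 1): max(9, 43, 12, 41) = 43
L (Player 2): min(41, 51, 38, 0) = 0
K (Player 1): max(0, 1, 28) = 28
Root (Player 2): min(79, 43, 28) = 28
Player 2 picks the child with the lowest value: K (value 28).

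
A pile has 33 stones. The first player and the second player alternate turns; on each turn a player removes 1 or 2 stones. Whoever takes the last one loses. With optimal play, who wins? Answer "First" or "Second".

First

Positions where the player to move wins (W) vs loses (L):
i:   0  1  2  3  4  5  6  7  8  9 10 11 12 13 14 15 16 17 18 19 20 21 22 23 24 25 26 27 28 29 30 31 32 33
     W  L  W  W  L  W  W  L  W  W  L  W  W  L  W  W  L  W  W  L  W  W  L  W  W  L  W  W  L  W  W  L  W  W
Position 33 is W, so the first player wins.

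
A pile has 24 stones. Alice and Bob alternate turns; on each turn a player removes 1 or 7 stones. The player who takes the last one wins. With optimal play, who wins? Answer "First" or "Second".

Second

Mark each pile size as W (mover wins) or L (mover loses):
i:   0  1  2  3  4  5  6  7  8  9 10 11 12 13 14 15 16 17 18 19 20 21 22 23 24
     L  W  L  W  L  W  L  W  L  W  L  W  L  W  L  W  L  W  L  W  L  W  L  W  L
Position 24 is L, so the second player wins.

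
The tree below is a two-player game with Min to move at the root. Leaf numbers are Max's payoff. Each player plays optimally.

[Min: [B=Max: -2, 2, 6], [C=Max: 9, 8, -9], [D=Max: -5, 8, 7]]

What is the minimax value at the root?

6

B (Max): max(-2, 2, 6) = 6
C (Max): max(9, 8, -9) = 9
D (Max): max(-5, 8, 7) = 8
Root (Min): min(6, 9, 8) = 6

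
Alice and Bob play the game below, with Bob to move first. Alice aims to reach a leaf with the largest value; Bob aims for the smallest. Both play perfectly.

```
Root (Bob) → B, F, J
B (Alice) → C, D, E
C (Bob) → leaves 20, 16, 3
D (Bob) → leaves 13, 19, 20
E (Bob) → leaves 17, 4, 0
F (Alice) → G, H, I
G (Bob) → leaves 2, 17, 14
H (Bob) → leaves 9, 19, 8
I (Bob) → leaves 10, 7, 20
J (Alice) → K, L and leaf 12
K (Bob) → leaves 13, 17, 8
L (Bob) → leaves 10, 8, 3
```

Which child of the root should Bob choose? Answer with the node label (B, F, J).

C (Bob): min(20, 16, 3) = 3
D (Bob): min(13, 19, 20) = 13
E (Bob): min(17, 4, 0) = 0
B (Alice): max(3, 13, 0) = 13
G (Bob): min(2, 17, 14) = 2
H (Bob): min(9, 19, 8) = 8
I (Bob): min(10, 7, 20) = 7
F (Alice): max(2, 8, 7) = 8
K (Bob): min(13, 17, 8) = 8
L (Bob): min(10, 8, 3) = 3
J (Alice): max(8, 3, 12) = 12
Root (Bob): min(13, 8, 12) = 8
Bob picks the child with the lowest value: F (value 8).

F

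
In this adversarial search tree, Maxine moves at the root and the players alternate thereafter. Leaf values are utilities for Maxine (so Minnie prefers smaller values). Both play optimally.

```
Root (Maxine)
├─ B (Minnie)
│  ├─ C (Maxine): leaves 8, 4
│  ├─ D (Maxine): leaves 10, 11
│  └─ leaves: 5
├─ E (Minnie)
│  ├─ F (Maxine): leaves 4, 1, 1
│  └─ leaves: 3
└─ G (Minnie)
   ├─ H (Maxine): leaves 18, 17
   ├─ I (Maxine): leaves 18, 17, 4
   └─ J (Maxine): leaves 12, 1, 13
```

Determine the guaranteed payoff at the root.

13

C (Maxine): max(8, 4) = 8
D (Maxine): max(10, 11) = 11
B (Minnie): min(8, 11, 5) = 5
F (Maxine): max(4, 1, 1) = 4
E (Minnie): min(4, 3) = 3
H (Maxine): max(18, 17) = 18
I (Maxine): max(18, 17, 4) = 18
J (Maxine): max(12, 1, 13) = 13
G (Minnie): min(18, 18, 13) = 13
Root (Maxine): max(5, 3, 13) = 13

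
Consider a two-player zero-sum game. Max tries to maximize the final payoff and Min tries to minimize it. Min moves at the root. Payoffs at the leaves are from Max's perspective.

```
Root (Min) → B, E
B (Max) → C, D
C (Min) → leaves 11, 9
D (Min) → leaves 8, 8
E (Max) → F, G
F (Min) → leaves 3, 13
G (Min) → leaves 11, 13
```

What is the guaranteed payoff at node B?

9

C: min(11, 9) = 9
D: min(8, 8) = 8
B: max(9, 8) = 9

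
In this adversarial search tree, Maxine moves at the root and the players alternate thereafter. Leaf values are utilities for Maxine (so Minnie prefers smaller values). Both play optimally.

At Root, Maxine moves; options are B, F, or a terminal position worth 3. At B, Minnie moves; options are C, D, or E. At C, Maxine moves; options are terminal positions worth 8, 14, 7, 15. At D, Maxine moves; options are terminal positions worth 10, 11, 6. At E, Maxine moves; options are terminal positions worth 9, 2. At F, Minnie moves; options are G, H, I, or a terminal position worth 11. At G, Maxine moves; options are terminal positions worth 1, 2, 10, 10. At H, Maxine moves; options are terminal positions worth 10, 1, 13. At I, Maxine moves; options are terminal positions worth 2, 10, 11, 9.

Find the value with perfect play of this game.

10

C (Maxine): max(8, 14, 7, 15) = 15
D (Maxine): max(10, 11, 6) = 11
E (Maxine): max(9, 2) = 9
B (Minnie): min(15, 11, 9) = 9
G (Maxine): max(1, 2, 10, 10) = 10
H (Maxine): max(10, 1, 13) = 13
I (Maxine): max(2, 10, 11, 9) = 11
F (Minnie): min(10, 13, 11, 11) = 10
Root (Maxine): max(9, 10, 3) = 10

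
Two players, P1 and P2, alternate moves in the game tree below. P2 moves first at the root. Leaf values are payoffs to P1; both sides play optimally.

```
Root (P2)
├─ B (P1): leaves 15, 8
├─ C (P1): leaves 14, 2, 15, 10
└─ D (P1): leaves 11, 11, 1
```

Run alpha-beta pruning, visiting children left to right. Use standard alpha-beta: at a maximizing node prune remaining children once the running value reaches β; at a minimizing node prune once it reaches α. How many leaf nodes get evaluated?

B [α=-∞,β=+∞]: v=15
C [α=-∞,β=15]: v=15 after child 3 ≥ β → β-cutoff, skip 1
D [α=-∞,β=15]: v=11
Root [α=-∞,β=+∞]: v=11
Leaves evaluated: 8 of 9.

8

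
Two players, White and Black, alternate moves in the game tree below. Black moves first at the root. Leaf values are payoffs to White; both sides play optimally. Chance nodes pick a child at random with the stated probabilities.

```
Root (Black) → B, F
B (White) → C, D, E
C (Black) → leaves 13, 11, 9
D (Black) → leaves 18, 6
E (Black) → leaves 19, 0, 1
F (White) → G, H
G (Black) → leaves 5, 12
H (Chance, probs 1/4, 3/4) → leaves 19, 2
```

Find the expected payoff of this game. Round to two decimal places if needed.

C (Black): min(13, 11, 9) = 9
D (Black): min(18, 6) = 6
E (Black): min(19, 0, 1) = 0
B (White): max(9, 6, 0) = 9
G (Black): min(5, 12) = 5
H (Chance): 1/4·19 + 3/4·2 = 6.25
F (White): max(5, 6.25) = 6.25
Root (Black): min(9, 6.25) = 6.25

6.25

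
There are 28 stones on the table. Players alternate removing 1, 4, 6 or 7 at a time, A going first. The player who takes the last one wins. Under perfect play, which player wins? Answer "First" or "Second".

i:   0  1  2  3  4  5  6  7  8  9 10 11 12 13 14 15 16 17 18 19 20 21 22 23 24 25 26 27 28
     L  W  L  W  W  L  W  W  W  W  L  W  W  L  W  L  W  W  L  W  W  W  W  L  W  W  L  W  L
Position 28 is L, so the second player wins.

Second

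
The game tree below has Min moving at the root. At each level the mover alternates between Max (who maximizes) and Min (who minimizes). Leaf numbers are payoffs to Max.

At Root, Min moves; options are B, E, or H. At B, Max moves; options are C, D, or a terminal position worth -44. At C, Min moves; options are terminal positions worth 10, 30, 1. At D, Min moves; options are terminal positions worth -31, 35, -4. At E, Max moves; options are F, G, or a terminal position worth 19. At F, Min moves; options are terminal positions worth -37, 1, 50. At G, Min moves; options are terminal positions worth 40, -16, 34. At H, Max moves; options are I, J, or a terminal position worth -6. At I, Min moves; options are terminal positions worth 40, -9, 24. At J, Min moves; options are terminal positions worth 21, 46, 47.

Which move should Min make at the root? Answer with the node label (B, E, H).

C (Min): min(10, 30, 1) = 1
D (Min): min(-31, 35, -4) = -31
B (Max): max(1, -31, -44) = 1
F (Min): min(-37, 1, 50) = -37
G (Min): min(40, -16, 34) = -16
E (Max): max(-37, -16, 19) = 19
I (Min): min(40, -9, 24) = -9
J (Min): min(21, 46, 47) = 21
H (Max): max(-9, 21, -6) = 21
Root (Min): min(1, 19, 21) = 1
Min picks the child with the lowest value: B (value 1).

B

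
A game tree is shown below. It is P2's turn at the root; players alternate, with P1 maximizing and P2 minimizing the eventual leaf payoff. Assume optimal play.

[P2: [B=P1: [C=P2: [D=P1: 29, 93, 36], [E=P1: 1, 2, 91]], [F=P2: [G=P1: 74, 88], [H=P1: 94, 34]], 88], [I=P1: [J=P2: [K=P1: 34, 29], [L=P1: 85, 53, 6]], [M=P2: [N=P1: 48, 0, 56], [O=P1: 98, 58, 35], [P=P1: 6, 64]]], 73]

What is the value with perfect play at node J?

K: max(34, 29) = 34
L: max(85, 53, 6) = 85
J: min(34, 85) = 34

34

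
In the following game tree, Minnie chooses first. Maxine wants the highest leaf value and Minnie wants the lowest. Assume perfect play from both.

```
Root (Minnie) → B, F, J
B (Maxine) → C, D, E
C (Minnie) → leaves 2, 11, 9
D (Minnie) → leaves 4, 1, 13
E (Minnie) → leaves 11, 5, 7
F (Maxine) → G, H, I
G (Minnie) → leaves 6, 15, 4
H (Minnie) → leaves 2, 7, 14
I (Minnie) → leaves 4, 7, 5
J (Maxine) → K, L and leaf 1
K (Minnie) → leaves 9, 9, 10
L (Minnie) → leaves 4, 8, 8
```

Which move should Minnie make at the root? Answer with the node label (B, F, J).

C (Minnie): min(2, 11, 9) = 2
D (Minnie): min(4, 1, 13) = 1
E (Minnie): min(11, 5, 7) = 5
B (Maxine): max(2, 1, 5) = 5
G (Minnie): min(6, 15, 4) = 4
H (Minnie): min(2, 7, 14) = 2
I (Minnie): min(4, 7, 5) = 4
F (Maxine): max(4, 2, 4) = 4
K (Minnie): min(9, 9, 10) = 9
L (Minnie): min(4, 8, 8) = 4
J (Maxine): max(9, 4, 1) = 9
Root (Minnie): min(5, 4, 9) = 4
Minnie picks the child with the lowest value: F (value 4).

F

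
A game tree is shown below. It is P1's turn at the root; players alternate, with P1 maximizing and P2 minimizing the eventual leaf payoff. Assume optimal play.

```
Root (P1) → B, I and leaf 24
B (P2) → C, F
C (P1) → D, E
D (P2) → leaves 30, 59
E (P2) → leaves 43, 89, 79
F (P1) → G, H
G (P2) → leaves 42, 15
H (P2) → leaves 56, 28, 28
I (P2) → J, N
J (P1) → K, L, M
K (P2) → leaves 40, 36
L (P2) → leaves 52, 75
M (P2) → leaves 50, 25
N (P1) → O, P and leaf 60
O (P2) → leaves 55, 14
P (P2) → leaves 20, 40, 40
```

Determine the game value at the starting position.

52

D (P2): min(30, 59) = 30
E (P2): min(43, 89, 79) = 43
C (P1): max(30, 43) = 43
G (P2): min(42, 15) = 15
H (P2): min(56, 28, 28) = 28
F (P1): max(15, 28) = 28
B (P2): min(43, 28) = 28
K (P2): min(40, 36) = 36
L (P2): min(52, 75) = 52
M (P2): min(50, 25) = 25
J (P1): max(36, 52, 25) = 52
O (P2): min(55, 14) = 14
P (P2): min(20, 40, 40) = 20
N (P1): max(14, 20, 60) = 60
I (P2): min(52, 60) = 52
Root (P1): max(28, 52, 24) = 52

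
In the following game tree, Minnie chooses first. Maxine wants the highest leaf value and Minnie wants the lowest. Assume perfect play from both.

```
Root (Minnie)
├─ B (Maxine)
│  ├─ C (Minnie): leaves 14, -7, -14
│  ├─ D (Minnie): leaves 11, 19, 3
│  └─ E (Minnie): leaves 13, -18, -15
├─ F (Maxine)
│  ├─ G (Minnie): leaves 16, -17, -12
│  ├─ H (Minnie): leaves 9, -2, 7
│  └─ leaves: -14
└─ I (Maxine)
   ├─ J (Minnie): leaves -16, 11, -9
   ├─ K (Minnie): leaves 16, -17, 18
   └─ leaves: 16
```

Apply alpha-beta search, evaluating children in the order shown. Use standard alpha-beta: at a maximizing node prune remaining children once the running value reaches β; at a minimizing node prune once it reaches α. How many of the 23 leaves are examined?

21

C [α=-∞,β=+∞]: v=-14
D [α=-14,β=+∞]: v=3
E [α=3,β=+∞]: v=-18 after child 2 ≤ α → α-cutoff, skip 1
B [α=-∞,β=+∞]: v=3
G [α=-∞,β=3]: v=-17
H [α=-17,β=3]: v=-2
F [α=-∞,β=3]: v=-2
J [α=-∞,β=-2]: v=-16
K [α=-16,β=-2]: v=-17 after child 2 ≤ α → α-cutoff, skip 1
I [α=-∞,β=-2]: v=16
Root [α=-∞,β=+∞]: v=-2
Leaves evaluated: 21 of 23.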